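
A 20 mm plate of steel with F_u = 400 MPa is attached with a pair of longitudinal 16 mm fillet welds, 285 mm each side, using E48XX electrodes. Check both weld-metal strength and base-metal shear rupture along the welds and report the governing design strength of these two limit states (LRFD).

φR_n ≈ 1390 kN (weld metal governs)

E48XX → F_EXX = 480 MPa.
t_e = 0.707 × 16 = 11.31 mm; L = 570 mm.
Weld metal: φR_n = 0.75 × 0.6 × 480 × 11.31 × 570 × 10⁻³ = 1393 kN.
Base metal (shear rupture): φR_n = 0.75 × 0.6 × 400 × 20 × 570 × 10⁻³ = 2052 kN.
Governing: weld metal.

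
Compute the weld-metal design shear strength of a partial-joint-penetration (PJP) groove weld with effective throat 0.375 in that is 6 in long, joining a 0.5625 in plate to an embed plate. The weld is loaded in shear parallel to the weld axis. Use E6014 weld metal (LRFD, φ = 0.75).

E60XX → F_EXX = 60 ksi.
Effective throat (given) t_e = 0.375 in.
A_we = 0.375 × 6 = 2.25 in².
F_nw = 0.6 F_EXX = 36 ksi.
φR_n = 0.75 × 36 × 2.25 = 60.75 kips.

φR_n ≈ 60.8 kips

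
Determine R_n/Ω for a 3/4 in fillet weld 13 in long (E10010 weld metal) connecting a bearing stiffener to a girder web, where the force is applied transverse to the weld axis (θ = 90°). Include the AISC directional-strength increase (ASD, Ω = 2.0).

E100XX → F_EXX = 100 ksi.
t_e = 0.707 × 0.75 = 0.5302 in; A_we = 0.5302 × 13 = 6.893 in².
Directional factor: 1.0 + 0.5 sin^1.5(90°) = 1.5.
F_nw = 0.6 × 100 × 1.5 = 90 ksi.
R_n/Ω = (90 × 6.893) / 2.0 = 310.2 kip.

R_n/Ω ≈ 310 kip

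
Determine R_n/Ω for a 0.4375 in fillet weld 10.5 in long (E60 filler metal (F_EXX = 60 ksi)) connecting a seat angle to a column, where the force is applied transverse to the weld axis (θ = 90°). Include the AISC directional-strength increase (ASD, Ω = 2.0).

t_e = 0.707 × 0.4375 = 0.3093 in; A_we = 0.3093 × 10.5 = 3.248 in².
Directional factor: 1.0 + 0.5 sin^1.5(90°) = 1.5.
F_nw = 0.6 × 60 × 1.5 = 54 ksi.
R_n/Ω = (54 × 3.248) / 2.0 = 87.69 kip.

R_n/Ω ≈ 87.7 kip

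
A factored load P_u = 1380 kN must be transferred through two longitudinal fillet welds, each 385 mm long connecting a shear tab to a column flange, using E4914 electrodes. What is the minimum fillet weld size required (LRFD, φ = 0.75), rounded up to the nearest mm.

w = 12 mm

E49XX → F_EXX = 490 MPa.
Total weld length L = 770 mm.
Required throat t_e = P_u / (φ × 0.6 F_EXX × L) = 1380 / (0.75 × 0.6 × 490 × 770 × 10⁻³) = 8.128 mm.
Required leg w = t_e / 0.707 = 11.5 mm → use 12 mm.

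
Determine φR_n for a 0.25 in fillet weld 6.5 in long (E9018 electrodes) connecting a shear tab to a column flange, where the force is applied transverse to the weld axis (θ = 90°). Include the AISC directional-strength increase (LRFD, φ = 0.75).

E90XX → F_EXX = 90 ksi.
t_e = 0.707 × 0.25 = 0.1767 in; A_we = 0.1767 × 6.5 = 1.149 in².
Directional factor: 1.0 + 0.5 sin^1.5(90°) = 1.5.
F_nw = 0.6 × 90 × 1.5 = 81 ksi.
φR_n = 0.75 × 81 × 1.149 = 69.79 kip.

φR_n ≈ 69.8 kip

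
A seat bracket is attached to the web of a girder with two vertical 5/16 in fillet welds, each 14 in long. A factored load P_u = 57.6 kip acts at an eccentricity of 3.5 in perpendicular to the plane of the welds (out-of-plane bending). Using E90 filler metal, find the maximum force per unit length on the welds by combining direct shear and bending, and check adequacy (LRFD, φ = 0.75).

E90XX → F_EXX = 90 ksi.
L_w = 2 × 14 = 28 in; section modulus (unit throat) S = 2 × L²/6 = 65.33 in².
Direct shear f_v = P/L_w = 57.6/28 = 2.057 kip/in.
Moment M = P × e = 57.6 × 3.5 = 201.6 kip·in; bending f_b = M/S = 3.086 kip/in.
f_max = √(f_v² + f_b²) = √(2.057² + 3.086²) = 3.709 kip/in.
φr_n = 0.75 × 0.6 × 90 × (0.707 × 0.3125) = 8.948 kip/in → adequate.

f_max ≈ 3.71 kip/in; adequate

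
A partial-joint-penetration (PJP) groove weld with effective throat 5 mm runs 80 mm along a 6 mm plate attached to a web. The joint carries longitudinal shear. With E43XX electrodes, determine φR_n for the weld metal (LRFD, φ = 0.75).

E43XX → F_EXX = 430 MPa.
Effective throat (given) t_e = 5 mm.
A_we = 5 × 80 = 400 mm².
F_nw = 0.6 F_EXX = 258 MPa.
φR_n = 0.75 × 258 × 400 × 10⁻³ = 77.4 kN.

φR_n ≈ 77.4 kN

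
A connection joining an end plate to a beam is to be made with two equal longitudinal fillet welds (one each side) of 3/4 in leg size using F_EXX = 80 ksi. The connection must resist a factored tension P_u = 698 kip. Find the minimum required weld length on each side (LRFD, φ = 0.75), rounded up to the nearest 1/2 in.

Throat t_e = 0.707 × 0.75 = 0.5302 in.
φr_n = 0.75 × 0.6 × 80 × 0.5302 = 19.09 kip/in.
L_req = P_u / φr_n = 698 / 19.09 = 36.57 in total.
Per side: 36.57 / 2 = 18.28 in.
Round up → use L = 18.5 in on each side.

L = 18.5 in on each side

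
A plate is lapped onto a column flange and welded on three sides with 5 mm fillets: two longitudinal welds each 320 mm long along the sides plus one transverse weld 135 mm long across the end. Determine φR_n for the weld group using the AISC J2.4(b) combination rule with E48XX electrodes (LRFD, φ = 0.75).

E48XX → F_EXX = 480 MPa.
t_e = 0.707 × 5 = 3.535 mm.
R_nwl = 0.6 × 480 × 3.535 × 640 × 10⁻³ = 651.6 kN (longitudinal, 2 welds).
R_nwt = 0.6 × 480 × 3.535 × 135 × 10⁻³ = 137.4 kN (transverse, base value).
(i) R_nwl + R_nwt = 789 kN; (ii) 0.85 R_nwl + 1.5 R_nwt = 760 kN.
R_n = max = 789 kN [governs: (i)]; φR_n = 591.8 kN.

φR_n ≈ 592 kN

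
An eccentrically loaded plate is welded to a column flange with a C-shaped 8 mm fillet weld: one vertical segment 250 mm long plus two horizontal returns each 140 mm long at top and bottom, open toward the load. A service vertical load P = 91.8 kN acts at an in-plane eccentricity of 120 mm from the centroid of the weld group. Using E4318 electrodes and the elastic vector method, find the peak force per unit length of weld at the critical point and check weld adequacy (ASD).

E43XX → F_EXX = 430 MPa.
Total weld length L_w = 530 mm. Treat welds as unit-width lines.
Centroid: x̄ = 2×140×70 / 530 = 36.98 mm from the vertical weld.
Polar moment about centroid: J = I_x + I_y = [250³/12 + 2×140×125²] + [250×36.98² + 2(140³/12 + 140×33.02²)] = 6782000 mm³.
Direct shear f_v = P/L_w = 91.8×10³ / 530 = 173.2 N/mm (vertical).
Torsion M = P·e = 91.8×10³ × 120 = 11016000 N·mm.
Critical point at (x, y) = (103, 125) from centroid. f_tx = M·y/J = 203 N/mm; f_ty = M·x/J = 167.3 N/mm.
Resultant f_max = √[f_tx² + (f_v + f_ty)²] = √[203² + (173.2 + 167.3)²] = 396.5 N/mm.
Capacity per unit length: r_n/Ω = (1/2.0) × 0.6 × 430 × (0.707 × 8) = 729.6 N/mm.
396.5 ≤ 729.6 → adequate.

f_max ≈ 396 N/mm; adequate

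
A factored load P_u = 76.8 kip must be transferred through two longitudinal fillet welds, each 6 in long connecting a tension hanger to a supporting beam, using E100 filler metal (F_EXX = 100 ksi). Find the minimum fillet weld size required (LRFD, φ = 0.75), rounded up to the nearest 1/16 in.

w = 1/4 in

Total weld length L = 12 in.
Required throat t_e = P_u / (φ × 0.6 F_EXX × L) = 76.8 / (0.75 × 0.6 × 100 × 12) = 0.1422 in.
Required leg w = t_e / 0.707 = 0.2012 in → use 1/4 in.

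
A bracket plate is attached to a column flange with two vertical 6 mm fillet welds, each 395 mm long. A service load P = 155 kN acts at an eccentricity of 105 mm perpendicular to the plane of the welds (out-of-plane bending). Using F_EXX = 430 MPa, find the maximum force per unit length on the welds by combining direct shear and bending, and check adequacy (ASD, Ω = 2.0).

L_w = 2 × 395 = 790 mm; section modulus (unit throat) S = 2 × L²/6 = 52010 mm².
Direct shear f_v = P/L_w = 155×10³/790 = 196.2 N/mm.
Moment M = P × e = 155×10³ × 105 = 16275000 N·mm; bending f_b = M/S = 312.9 N/mm.
f_max = √(f_v² + f_b²) = √(196.2² + 312.9²) = 369.4 N/mm.
r_n/Ω = (1/2.0) × 0.6 × 430 × (0.707 × 6) = 547.2 N/mm → adequate.

f_max ≈ 369 N/mm; adequate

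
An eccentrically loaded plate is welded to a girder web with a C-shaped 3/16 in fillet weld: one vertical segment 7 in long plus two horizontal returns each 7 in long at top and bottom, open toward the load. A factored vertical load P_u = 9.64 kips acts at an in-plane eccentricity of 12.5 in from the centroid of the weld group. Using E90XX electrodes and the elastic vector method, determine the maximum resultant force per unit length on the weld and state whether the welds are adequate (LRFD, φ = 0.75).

E90XX → F_EXX = 90 ksi.
Total weld length L_w = 21 in. Treat welds as unit-width lines.
Centroid: x̄ = 2×7×3.5 / 21 = 2.333 in from the vertical weld.
Polar moment about centroid: J = I_x + I_y = [7³/12 + 2×7×3.5²] + [7×2.333² + 2(7³/12 + 7×1.167²)] = 314.4 in³.
Direct shear f_v = P/L_w = 9.64 / 21 = 0.459 kip/in (vertical).
Torsion M = P·e = 9.64 × 12.5 = 120.5 kip·in.
Critical point at (x, y) = (4.667, 3.5) from centroid. f_tx = M·y/J = 1.341 kip/in; f_ty = M·x/J = 1.788 kip/in.
Resultant f_max = √[f_tx² + (f_v + f_ty)²] = √[1.341² + (0.459 + 1.788)²] = 2.617 kip/in.
Capacity per unit length: φr_n = 0.75 × 0.6 × 90 × (0.707 × 0.1875) = 5.369 kip/in.
2.617 ≤ 5.369 → adequate.

f_max ≈ 2.62 kip/in; adequate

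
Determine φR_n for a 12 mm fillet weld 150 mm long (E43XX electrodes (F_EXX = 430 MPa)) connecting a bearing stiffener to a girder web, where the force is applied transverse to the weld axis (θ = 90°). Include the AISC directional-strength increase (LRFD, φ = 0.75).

φR_n ≈ 369 kN

t_e = 0.707 × 12 = 8.484 mm; A_we = 8.484 × 150 = 1273 mm².
Directional factor: 1.0 + 0.5 sin^1.5(90°) = 1.5.
F_nw = 0.6 × 430 × 1.5 = 387 MPa.
φR_n = 0.75 × 387 × 1273 × 10⁻³ = 369.4 kN.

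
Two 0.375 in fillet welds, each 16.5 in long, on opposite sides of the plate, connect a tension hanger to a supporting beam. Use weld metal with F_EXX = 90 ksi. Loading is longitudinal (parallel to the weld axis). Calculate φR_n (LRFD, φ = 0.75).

Effective throat t_e = 0.707 × 0.375 = 0.2651 in.
Total length L = 33 in; A_we = 0.2651 × 33 = 8.749 in².
F_nw = 0.6 F_EXX = 0.6 × 90 = 54 ksi.
φR_n = 0.75 × 54 × 8.749 = 354.3 kip.

φR_n ≈ 354 kip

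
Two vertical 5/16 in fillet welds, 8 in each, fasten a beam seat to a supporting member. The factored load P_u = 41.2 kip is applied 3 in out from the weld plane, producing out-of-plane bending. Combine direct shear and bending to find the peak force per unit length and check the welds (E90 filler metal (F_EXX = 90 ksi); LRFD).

L_w = 2 × 8 = 16 in; section modulus (unit throat) S = 2 × L²/6 = 21.33 in².
Direct shear f_v = P/L_w = 41.2/16 = 2.575 kip/in.
Moment M = P × e = 41.2 × 3 = 123.6 kip·in; bending f_b = M/S = 5.794 kip/in.
f_max = √(f_v² + f_b²) = √(2.575² + 5.794²) = 6.34 kip/in.
φr_n = 0.75 × 0.6 × 90 × (0.707 × 0.3125) = 8.948 kip/in → adequate.

f_max ≈ 6.34 kip/in; adequate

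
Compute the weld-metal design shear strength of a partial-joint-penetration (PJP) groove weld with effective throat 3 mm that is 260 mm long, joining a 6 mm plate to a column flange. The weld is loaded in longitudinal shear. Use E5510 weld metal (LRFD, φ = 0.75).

E55XX → F_EXX = 550 MPa.
Effective throat (given) t_e = 3 mm.
A_we = 3 × 260 = 780 mm².
F_nw = 0.6 F_EXX = 330 MPa.
φR_n = 0.75 × 330 × 780 × 10⁻³ = 193 kN.

φR_n ≈ 193 kN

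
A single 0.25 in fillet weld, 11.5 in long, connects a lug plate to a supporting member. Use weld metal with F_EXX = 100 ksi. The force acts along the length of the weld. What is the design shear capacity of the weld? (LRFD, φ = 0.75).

Effective throat t_e = 0.707 × 0.25 = 0.1767 in.
Total length L = 11.5 in; A_we = 0.1767 × 11.5 = 2.033 in².
F_nw = 0.6 F_EXX = 0.6 × 100 = 60 ksi.
φR_n = 0.75 × 60 × 2.033 = 91.47 kip.

φR_n ≈ 91.5 kip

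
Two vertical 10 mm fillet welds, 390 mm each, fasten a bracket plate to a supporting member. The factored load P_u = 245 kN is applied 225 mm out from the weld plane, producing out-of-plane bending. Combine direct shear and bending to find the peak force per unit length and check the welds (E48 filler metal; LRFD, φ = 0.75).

E48XX → F_EXX = 480 MPa.
L_w = 2 × 390 = 780 mm; section modulus (unit throat) S = 2 × L²/6 = 50700 mm².
Direct shear f_v = P/L_w = 245×10³/780 = 314.1 N/mm.
Moment M = P × e = 245×10³ × 225 = 55125000 N·mm; bending f_b = M/S = 1087 N/mm.
f_max = √(f_v² + f_b²) = √(314.1² + 1087²) = 1132 N/mm.
φr_n = 0.75 × 0.6 × 480 × (0.707 × 10) = 1527 N/mm → adequate.

f_max ≈ 1130 N/mm; adequate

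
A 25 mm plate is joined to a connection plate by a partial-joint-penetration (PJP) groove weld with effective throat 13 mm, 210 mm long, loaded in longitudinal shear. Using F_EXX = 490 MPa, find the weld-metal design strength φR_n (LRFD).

φR_n ≈ 602 kN

Effective throat (given) t_e = 13 mm.
A_we = 13 × 210 = 2730 mm².
F_nw = 0.6 F_EXX = 294 MPa.
φR_n = 0.75 × 294 × 2730 × 10⁻³ = 602 kN.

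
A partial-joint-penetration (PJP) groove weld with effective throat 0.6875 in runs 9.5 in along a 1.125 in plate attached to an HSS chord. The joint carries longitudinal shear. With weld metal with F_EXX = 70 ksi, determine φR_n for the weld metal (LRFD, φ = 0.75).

Effective throat (given) t_e = 0.6875 in.
A_we = 0.6875 × 9.5 = 6.531 in².
F_nw = 0.6 F_EXX = 42 ksi.
φR_n = 0.75 × 42 × 6.531 = 205.7 kips.

φR_n ≈ 206 kips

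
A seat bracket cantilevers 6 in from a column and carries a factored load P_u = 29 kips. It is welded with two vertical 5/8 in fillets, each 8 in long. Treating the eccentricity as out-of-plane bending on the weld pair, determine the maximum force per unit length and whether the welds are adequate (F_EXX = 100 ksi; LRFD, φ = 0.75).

L_w = 2 × 8 = 16 in; section modulus (unit throat) S = 2 × L²/6 = 21.33 in².
Direct shear f_v = P/L_w = 29/16 = 1.812 kip/in.
Moment M = P × e = 29 × 6 = 174 kip·in; bending f_b = M/S = 8.156 kip/in.
f_max = √(f_v² + f_b²) = √(1.812² + 8.156²) = 8.355 kip/in.
φr_n = 0.75 × 0.6 × 100 × (0.707 × 0.625) = 19.88 kip/in → adequate.

f_max ≈ 8.36 kip/in; adequate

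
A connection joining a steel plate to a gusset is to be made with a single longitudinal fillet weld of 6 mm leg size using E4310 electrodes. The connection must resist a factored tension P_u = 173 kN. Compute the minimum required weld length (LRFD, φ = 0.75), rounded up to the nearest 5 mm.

E43XX → F_EXX = 430 MPa.
Throat t_e = 0.707 × 6 = 4.242 mm.
φr_n = 0.75 × 0.6 × 430 × 4.242 × 10⁻³ = 0.8208 kN/mm.
L_req = P_u / φr_n = 173 / 0.8208 = 210.8 mm total.
Round up → use L = 215 mm.

L = 215 mm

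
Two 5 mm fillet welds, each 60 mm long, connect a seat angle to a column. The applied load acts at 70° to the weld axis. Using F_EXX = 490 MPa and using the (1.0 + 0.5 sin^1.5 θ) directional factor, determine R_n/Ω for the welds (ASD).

t_e = 0.707 × 5 = 3.535 mm; A_we = 3.535 × 120 = 424.2 mm².
Directional factor: 1.0 + 0.5 sin^1.5(70°) = 1.455.
F_nw = 0.6 × 490 × 1.455 = 427.9 MPa.
R_n/Ω = (427.9 × 424.2) / 2.0 × 10⁻³ = 90.76 kN.

R_n/Ω ≈ 90.8 kN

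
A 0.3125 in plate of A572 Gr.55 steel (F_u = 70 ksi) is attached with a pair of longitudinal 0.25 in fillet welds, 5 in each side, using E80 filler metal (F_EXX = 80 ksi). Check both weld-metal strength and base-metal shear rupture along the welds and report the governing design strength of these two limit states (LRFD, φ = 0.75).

t_e = 0.707 × 0.25 = 0.1767 in; L = 10 in.
Weld metal: φR_n = 0.75 × 0.6 × 80 × 0.1767 × 10 = 63.63 kip.
Base metal (shear rupture): φR_n = 0.75 × 0.6 × 70 × 0.3125 × 10 = 98.44 kip.
Governing: weld metal.

φR_n ≈ 63.6 kip (weld metal governs)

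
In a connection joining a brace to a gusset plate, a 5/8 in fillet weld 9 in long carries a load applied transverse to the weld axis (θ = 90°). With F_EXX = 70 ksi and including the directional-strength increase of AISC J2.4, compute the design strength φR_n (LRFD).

t_e = 0.707 × 0.625 = 0.4419 in; A_we = 0.4419 × 9 = 3.977 in².
Directional factor: 1.0 + 0.5 sin^1.5(90°) = 1.5.
F_nw = 0.6 × 70 × 1.5 = 63 ksi.
φR_n = 0.75 × 63 × 3.977 = 187.9 kip.

φR_n ≈ 188 kip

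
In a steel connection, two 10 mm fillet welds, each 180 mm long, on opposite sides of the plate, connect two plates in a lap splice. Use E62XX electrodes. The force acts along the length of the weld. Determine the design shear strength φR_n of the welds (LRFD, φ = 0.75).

E62XX → F_EXX = 620 MPa.
Effective throat t_e = 0.707 × 10 = 7.07 mm.
Total length L = 360 mm; A_we = 7.07 × 360 = 2545 mm².
F_nw = 0.6 F_EXX = 0.6 × 620 = 372 MPa.
φR_n = 0.75 × 372 × 2545 × 10⁻³ = 710.1 kN.

φR_n ≈ 710 kN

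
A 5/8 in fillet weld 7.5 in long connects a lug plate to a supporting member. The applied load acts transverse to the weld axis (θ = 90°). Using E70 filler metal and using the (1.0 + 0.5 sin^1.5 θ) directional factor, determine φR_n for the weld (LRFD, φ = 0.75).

φR_n ≈ 157 kips

E70XX → F_EXX = 70 ksi.
t_e = 0.707 × 0.625 = 0.4419 in; A_we = 0.4419 × 7.5 = 3.314 in².
Directional factor: 1.0 + 0.5 sin^1.5(90°) = 1.5.
F_nw = 0.6 × 70 × 1.5 = 63 ksi.
φR_n = 0.75 × 63 × 3.314 = 156.6 kips.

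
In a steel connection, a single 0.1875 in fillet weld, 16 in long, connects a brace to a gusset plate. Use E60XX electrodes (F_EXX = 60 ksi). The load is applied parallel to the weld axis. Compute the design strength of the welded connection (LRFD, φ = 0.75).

Effective throat t_e = 0.707 × 0.1875 = 0.1326 in.
Total length L = 16 in; A_we = 0.1326 × 16 = 2.121 in².
F_nw = 0.6 F_EXX = 0.6 × 60 = 36 ksi.
φR_n = 0.75 × 36 × 2.121 = 57.27 kips.

φR_n ≈ 57.3 kips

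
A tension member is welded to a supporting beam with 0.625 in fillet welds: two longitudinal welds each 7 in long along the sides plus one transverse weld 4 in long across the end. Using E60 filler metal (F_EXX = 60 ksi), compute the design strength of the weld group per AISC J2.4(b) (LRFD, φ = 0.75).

t_e = 0.707 × 0.625 = 0.4419 in.
R_nwl = 0.6 × 60 × 0.4419 × 14 = 222.7 kip (longitudinal, 2 welds).
R_nwt = 0.6 × 60 × 0.4419 × 4 = 63.63 kip (transverse, base value).
(i) R_nwl + R_nwt = 286.3 kip; (ii) 0.85 R_nwl + 1.5 R_nwt = 284.7 kip.
R_n = max = 286.3 kip [governs: (i)]; φR_n = 214.8 kip.

φR_n ≈ 215 kip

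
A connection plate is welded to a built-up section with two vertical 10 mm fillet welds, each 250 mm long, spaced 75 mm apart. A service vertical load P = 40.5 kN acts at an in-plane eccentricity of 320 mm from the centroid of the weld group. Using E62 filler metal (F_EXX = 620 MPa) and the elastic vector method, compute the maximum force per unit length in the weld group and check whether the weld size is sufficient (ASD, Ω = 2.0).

f_max ≈ 540 N/mm; adequate

Total weld length L_w = 500 mm. Treat welds as unit-width lines.
Polar moment about centroid: J = 2[d³/12 + d(b/2)²] = 2[250³/12 + 250×37.5²] = 3307000 mm³.
Direct shear f_v = P/L_w = 40.5×10³ / 500 = 81 N/mm (vertical).
Torsion M = P·e = 40.5×10³ × 320 = 12960000 N·mm.
Critical point at (x, y) = (37.5, 125) from centroid. f_tx = M·y/J = 489.8 N/mm; f_ty = M·x/J = 146.9 N/mm.
Resultant f_max = √[f_tx² + (f_v + f_ty)²] = √[489.8² + (81 + 146.9)²] = 540.3 N/mm.
Capacity per unit length: r_n/Ω = (1/2.0) × 0.6 × 620 × (0.707 × 10) = 1315 N/mm.
540.3 ≤ 1315 → adequate.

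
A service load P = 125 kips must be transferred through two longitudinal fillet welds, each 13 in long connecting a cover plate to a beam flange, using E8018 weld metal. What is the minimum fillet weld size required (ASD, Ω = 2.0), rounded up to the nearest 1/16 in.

w = 5/16 in

E80XX → F_EXX = 80 ksi.
Total weld length L = 26 in.
Required throat t_e = P × Ω / (0.6 F_EXX × L) = 125 × 2.0 / (0.6 × 80 × 26) = 0.2003 in.
Required leg w = t_e / 0.707 = 0.2833 in → use 5/16 in.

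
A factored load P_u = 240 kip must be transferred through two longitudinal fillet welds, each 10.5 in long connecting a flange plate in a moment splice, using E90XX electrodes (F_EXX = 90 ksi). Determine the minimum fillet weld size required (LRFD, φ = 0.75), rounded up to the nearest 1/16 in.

w = 7/16 in

Total weld length L = 21 in.
Required throat t_e = P_u / (φ × 0.6 F_EXX × L) = 240 / (0.75 × 0.6 × 90 × 21) = 0.2822 in.
Required leg w = t_e / 0.707 = 0.3991 in → use 7/16 in.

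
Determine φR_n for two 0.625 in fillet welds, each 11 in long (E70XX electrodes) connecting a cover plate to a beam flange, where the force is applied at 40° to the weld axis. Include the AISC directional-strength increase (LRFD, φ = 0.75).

φR_n ≈ 385 kip

E70XX → F_EXX = 70 ksi.
t_e = 0.707 × 0.625 = 0.4419 in; A_we = 0.4419 × 22 = 9.721 in².
Directional factor: 1.0 + 0.5 sin^1.5(40°) = 1.258.
F_nw = 0.6 × 70 × 1.258 = 52.82 ksi.
φR_n = 0.75 × 52.82 × 9.721 = 385.1 kip.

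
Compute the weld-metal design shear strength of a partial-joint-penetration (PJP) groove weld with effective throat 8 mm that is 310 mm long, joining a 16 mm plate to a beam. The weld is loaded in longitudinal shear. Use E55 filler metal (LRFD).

φR_n ≈ 614 kN

E55XX → F_EXX = 550 MPa.
Effective throat (given) t_e = 8 mm.
A_we = 8 × 310 = 2480 mm².
F_nw = 0.6 F_EXX = 330 MPa.
φR_n = 0.75 × 330 × 2480 × 10⁻³ = 613.8 kN.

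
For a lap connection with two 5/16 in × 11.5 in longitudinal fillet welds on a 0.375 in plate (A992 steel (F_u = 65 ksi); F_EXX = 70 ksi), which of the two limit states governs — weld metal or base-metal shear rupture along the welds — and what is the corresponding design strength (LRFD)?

φR_n ≈ 160 kip (weld metal governs)

t_e = 0.707 × 0.3125 = 0.2209 in; L = 23 in.
Weld metal: φR_n = 0.75 × 0.6 × 70 × 0.2209 × 23 = 160.1 kip.
Base metal (shear rupture): φR_n = 0.75 × 0.6 × 65 × 0.375 × 23 = 252.3 kip.
Governing: weld metal.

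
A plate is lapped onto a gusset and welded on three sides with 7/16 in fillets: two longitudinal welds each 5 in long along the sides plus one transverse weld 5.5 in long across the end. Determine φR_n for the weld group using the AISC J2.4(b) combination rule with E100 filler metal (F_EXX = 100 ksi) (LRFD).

φR_n ≈ 233 kips

t_e = 0.707 × 0.4375 = 0.3093 in.
R_nwl = 0.6 × 100 × 0.3093 × 10 = 185.6 kips (longitudinal, 2 welds).
R_nwt = 0.6 × 100 × 0.3093 × 5.5 = 102.1 kips (transverse, base value).
(i) R_nwl + R_nwt = 287.7 kips; (ii) 0.85 R_nwl + 1.5 R_nwt = 310.9 kips.
R_n = max = 310.9 kips [governs: (ii)]; φR_n = 233.1 kips.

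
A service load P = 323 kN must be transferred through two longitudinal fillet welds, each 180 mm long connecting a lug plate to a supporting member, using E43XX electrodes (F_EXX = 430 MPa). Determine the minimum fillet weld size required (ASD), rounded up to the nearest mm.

w = 10 mm

Total weld length L = 360 mm.
Required throat t_e = P × Ω / (0.6 F_EXX × L) = 323 × 2.0 / (0.6 × 430 × 360 × 10⁻³) = 6.955 mm.
Required leg w = t_e / 0.707 = 9.838 mm → use 10 mm.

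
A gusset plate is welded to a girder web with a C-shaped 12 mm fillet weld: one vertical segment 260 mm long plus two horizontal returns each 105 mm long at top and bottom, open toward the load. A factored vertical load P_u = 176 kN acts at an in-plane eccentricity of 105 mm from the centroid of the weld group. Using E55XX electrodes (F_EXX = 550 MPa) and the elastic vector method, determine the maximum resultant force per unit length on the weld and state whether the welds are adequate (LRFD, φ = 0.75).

f_max ≈ 780 N/mm; adequate

Total weld length L_w = 470 mm. Treat welds as unit-width lines.
Centroid: x̄ = 2×105×52.5 / 470 = 23.46 mm from the vertical weld.
Polar moment about centroid: J = I_x + I_y = [260³/12 + 2×105×130²] + [260×23.46² + 2(105³/12 + 105×29.04²)] = 5527000 mm³.
Direct shear f_v = P/L_w = 176×10³ / 470 = 374.5 N/mm (vertical).
Torsion M = P·e = 176×10³ × 105 = 18480000 N·mm.
Critical point at (x, y) = (81.54, 130) from centroid. f_tx = M·y/J = 434.7 N/mm; f_ty = M·x/J = 272.7 N/mm.
Resultant f_max = √[f_tx² + (f_v + f_ty)²] = √[434.7² + (374.5 + 272.7)²] = 779.6 N/mm.
Capacity per unit length: φr_n = 0.75 × 0.6 × 550 × (0.707 × 12) = 2100 N/mm.
779.6 ≤ 2100 → adequate.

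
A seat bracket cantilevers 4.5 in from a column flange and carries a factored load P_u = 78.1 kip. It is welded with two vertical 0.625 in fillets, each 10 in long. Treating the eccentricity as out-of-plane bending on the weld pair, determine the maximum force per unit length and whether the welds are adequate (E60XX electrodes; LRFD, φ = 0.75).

E60XX → F_EXX = 60 ksi.
L_w = 2 × 10 = 20 in; section modulus (unit throat) S = 2 × L²/6 = 33.33 in².
Direct shear f_v = P/L_w = 78.1/20 = 3.905 kip/in.
Moment M = P × e = 78.1 × 4.5 = 351.45 kip·in; bending f_b = M/S = 10.54 kip/in.
f_max = √(f_v² + f_b²) = √(3.905² + 10.54²) = 11.24 kip/in.
φr_n = 0.75 × 0.6 × 60 × (0.707 × 0.625) = 11.93 kip/in → adequate.

f_max ≈ 11.2 kip/in; adequate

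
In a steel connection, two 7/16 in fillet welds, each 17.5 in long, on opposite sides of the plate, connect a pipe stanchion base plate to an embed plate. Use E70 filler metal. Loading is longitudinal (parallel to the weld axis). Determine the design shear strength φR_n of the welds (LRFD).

E70XX → F_EXX = 70 ksi.
Effective throat t_e = 0.707 × 0.4375 = 0.3093 in.
Total length L = 35 in; A_we = 0.3093 × 35 = 10.83 in².
F_nw = 0.6 F_EXX = 0.6 × 70 = 42 ksi.
φR_n = 0.75 × 42 × 10.83 = 341 kips.

φR_n ≈ 341 kips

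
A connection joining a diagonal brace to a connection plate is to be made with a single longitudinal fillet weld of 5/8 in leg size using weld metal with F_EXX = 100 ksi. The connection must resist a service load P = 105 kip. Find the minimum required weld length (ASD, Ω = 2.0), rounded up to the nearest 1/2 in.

Throat t_e = 0.707 × 0.625 = 0.4419 in.
r_n/Ω = (0.6 × 100 × 0.4419) / 2.0 = 13.26 kip/in.
L_req = P / (r_n/Ω) = 105 / 13.26 = 7.921 in total.
Round up → use L = 8 in.

L = 8 in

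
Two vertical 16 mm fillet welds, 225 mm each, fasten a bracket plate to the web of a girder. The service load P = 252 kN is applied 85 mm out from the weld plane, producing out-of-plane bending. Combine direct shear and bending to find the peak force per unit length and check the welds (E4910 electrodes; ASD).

E49XX → F_EXX = 490 MPa.
L_w = 2 × 225 = 450 mm; section modulus (unit throat) S = 2 × L²/6 = 16880 mm².
Direct shear f_v = P/L_w = 252×10³/450 = 560 N/mm.
Moment M = P × e = 252×10³ × 85 = 21420000 N·mm; bending f_b = M/S = 1269 N/mm.
f_max = √(f_v² + f_b²) = √(560² + 1269²) = 1387 N/mm.
r_n/Ω = (1/2.0) × 0.6 × 490 × (0.707 × 16) = 1663 N/mm → adequate.

f_max ≈ 1390 N/mm; adequate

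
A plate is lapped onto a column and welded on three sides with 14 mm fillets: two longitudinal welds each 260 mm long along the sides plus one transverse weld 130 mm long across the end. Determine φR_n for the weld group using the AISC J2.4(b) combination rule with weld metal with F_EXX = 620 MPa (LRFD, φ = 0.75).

t_e = 0.707 × 14 = 9.898 mm.
R_nwl = 0.6 × 620 × 9.898 × 520 × 10⁻³ = 1915 kN (longitudinal, 2 welds).
R_nwt = 0.6 × 620 × 9.898 × 130 × 10⁻³ = 478.7 kN (transverse, base value).
(i) R_nwl + R_nwt = 2393 kN; (ii) 0.85 R_nwl + 1.5 R_nwt = 2345 kN.
R_n = max = 2393 kN [governs: (i)]; φR_n = 1795 kN.

φR_n ≈ 1800 kN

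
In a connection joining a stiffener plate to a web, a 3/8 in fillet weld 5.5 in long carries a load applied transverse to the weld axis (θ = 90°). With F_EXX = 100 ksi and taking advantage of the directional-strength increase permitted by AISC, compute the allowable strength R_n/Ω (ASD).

t_e = 0.707 × 0.375 = 0.2651 in; A_we = 0.2651 × 5.5 = 1.458 in².
Directional factor: 1.0 + 0.5 sin^1.5(90°) = 1.5.
F_nw = 0.6 × 100 × 1.5 = 90 ksi.
R_n/Ω = (90 × 1.458) / 2.0 = 65.62 kips.

R_n/Ω ≈ 65.6 kips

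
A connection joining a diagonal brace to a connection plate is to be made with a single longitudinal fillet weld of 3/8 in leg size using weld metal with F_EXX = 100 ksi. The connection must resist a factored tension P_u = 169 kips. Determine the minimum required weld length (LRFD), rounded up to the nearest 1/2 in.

Throat t_e = 0.707 × 0.375 = 0.2651 in.
φr_n = 0.75 × 0.6 × 100 × 0.2651 = 11.93 kips/in.
L_req = P_u / φr_n = 169 / 11.93 = 14.17 in total.
Round up → use L = 14.5 in.

L = 14.5 in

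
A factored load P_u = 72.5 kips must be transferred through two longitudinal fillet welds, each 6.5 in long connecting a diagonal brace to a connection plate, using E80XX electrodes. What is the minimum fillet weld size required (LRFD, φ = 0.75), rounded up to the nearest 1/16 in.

w = 1/4 in

E80XX → F_EXX = 80 ksi.
Total weld length L = 13 in.
Required throat t_e = P_u / (φ × 0.6 F_EXX × L) = 72.5 / (0.75 × 0.6 × 80 × 13) = 0.1549 in.
Required leg w = t_e / 0.707 = 0.2191 in → use 1/4 in.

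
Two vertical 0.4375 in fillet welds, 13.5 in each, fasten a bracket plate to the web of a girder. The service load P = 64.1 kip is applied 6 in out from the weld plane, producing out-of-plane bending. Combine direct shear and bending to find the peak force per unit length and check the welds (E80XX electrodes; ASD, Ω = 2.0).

f_max ≈ 6.76 kip/in; adequate

E80XX → F_EXX = 80 ksi.
L_w = 2 × 13.5 = 27 in; section modulus (unit throat) S = 2 × L²/6 = 60.75 in².
Direct shear f_v = P/L_w = 64.1/27 = 2.374 kip/in.
Moment M = P × e = 64.1 × 6 = 384.6 kip·in; bending f_b = M/S = 6.331 kip/in.
f_max = √(f_v² + f_b²) = √(2.374² + 6.331²) = 6.761 kip/in.
r_n/Ω = (1/2.0) × 0.6 × 80 × (0.707 × 0.4375) = 7.423 kip/in → adequate.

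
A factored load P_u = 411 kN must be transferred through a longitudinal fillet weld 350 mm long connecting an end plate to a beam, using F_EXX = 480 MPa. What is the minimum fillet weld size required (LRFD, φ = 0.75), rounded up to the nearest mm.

w = 8 mm

Total weld length L = 350 mm.
Required throat t_e = P_u / (φ × 0.6 F_EXX × L) = 411 / (0.75 × 0.6 × 480 × 350 × 10⁻³) = 5.437 mm.
Required leg w = t_e / 0.707 = 7.69 mm → use 8 mm.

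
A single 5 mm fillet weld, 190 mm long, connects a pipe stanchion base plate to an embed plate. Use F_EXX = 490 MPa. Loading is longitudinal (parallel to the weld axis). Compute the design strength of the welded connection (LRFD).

Effective throat t_e = 0.707 × 5 = 3.535 mm.
Total length L = 190 mm; A_we = 3.535 × 190 = 671.6 mm².
F_nw = 0.6 F_EXX = 0.6 × 490 = 294 MPa.
φR_n = 0.75 × 294 × 671.6 × 10⁻³ = 148.1 kN.

φR_n ≈ 148 kN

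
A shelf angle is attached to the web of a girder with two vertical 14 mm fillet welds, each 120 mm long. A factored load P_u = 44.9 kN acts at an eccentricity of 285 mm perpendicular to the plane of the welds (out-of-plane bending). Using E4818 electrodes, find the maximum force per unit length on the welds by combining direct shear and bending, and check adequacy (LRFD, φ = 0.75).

E48XX → F_EXX = 480 MPa.
L_w = 2 × 120 = 240 mm; section modulus (unit throat) S = 2 × L²/6 = 4800 mm².
Direct shear f_v = P/L_w = 44.9×10³/240 = 187.1 N/mm.
Moment M = P × e = 44.9×10³ × 285 = 12796000 N·mm; bending f_b = M/S = 2666 N/mm.
f_max = √(f_v² + f_b²) = √(187.1² + 2666²) = 2672 N/mm.
φr_n = 0.75 × 0.6 × 480 × (0.707 × 14) = 2138 N/mm → NOT adequate.

f_max ≈ 2670 N/mm; NOT adequate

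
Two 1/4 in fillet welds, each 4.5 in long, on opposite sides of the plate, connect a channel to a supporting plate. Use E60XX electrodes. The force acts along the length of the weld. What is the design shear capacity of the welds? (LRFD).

φR_n ≈ 43 kips

E60XX → F_EXX = 60 ksi.
Effective throat t_e = 0.707 × 0.25 = 0.1767 in.
Total length L = 9 in; A_we = 0.1767 × 9 = 1.591 in².
F_nw = 0.6 F_EXX = 0.6 × 60 = 36 ksi.
φR_n = 0.75 × 36 × 1.591 = 42.95 kips.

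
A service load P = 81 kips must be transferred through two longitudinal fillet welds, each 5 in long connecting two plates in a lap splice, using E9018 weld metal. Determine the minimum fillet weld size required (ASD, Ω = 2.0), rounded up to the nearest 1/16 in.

w = 7/16 in

E90XX → F_EXX = 90 ksi.
Total weld length L = 10 in.
Required throat t_e = P × Ω / (0.6 F_EXX × L) = 81 × 2.0 / (0.6 × 90 × 10) = 0.3 in.
Required leg w = t_e / 0.707 = 0.4243 in → use 7/16 in.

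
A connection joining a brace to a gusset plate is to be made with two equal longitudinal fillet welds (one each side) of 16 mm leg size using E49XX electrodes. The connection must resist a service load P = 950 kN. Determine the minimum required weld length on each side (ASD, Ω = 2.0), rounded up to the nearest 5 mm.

L = 290 mm on each side

E49XX → F_EXX = 490 MPa.
Throat t_e = 0.707 × 16 = 11.31 mm.
r_n/Ω = (0.6 × 490 × 11.31) / 2.0 = 1663 N/mm = 1.663 kN/mm.
L_req = P / (r_n/Ω) = 950 / 1.663 = 571.3 mm total.
Per side: 571.3 / 2 = 285.7 mm.
Round up → use L = 290 mm on each side.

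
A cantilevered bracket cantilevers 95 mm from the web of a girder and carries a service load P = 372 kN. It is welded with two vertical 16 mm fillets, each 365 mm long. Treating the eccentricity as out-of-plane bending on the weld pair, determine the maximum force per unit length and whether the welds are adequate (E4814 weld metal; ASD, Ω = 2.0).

f_max ≈ 945 N/mm; adequate

E48XX → F_EXX = 480 MPa.
L_w = 2 × 365 = 730 mm; section modulus (unit throat) S = 2 × L²/6 = 44410 mm².
Direct shear f_v = P/L_w = 372×10³/730 = 509.6 N/mm.
Moment M = P × e = 372×10³ × 95 = 35340000 N·mm; bending f_b = M/S = 795.8 N/mm.
f_max = √(f_v² + f_b²) = √(509.6² + 795.8²) = 945 N/mm.
r_n/Ω = (1/2.0) × 0.6 × 480 × (0.707 × 16) = 1629 N/mm → adequate.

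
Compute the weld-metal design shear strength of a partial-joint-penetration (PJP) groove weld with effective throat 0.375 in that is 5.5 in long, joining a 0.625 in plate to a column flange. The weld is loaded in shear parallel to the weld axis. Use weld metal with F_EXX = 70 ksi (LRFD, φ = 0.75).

Effective throat (given) t_e = 0.375 in.
A_we = 0.375 × 5.5 = 2.062 in².
F_nw = 0.6 F_EXX = 42 ksi.
φR_n = 0.75 × 42 × 2.062 = 64.97 kips.

φR_n ≈ 65 kips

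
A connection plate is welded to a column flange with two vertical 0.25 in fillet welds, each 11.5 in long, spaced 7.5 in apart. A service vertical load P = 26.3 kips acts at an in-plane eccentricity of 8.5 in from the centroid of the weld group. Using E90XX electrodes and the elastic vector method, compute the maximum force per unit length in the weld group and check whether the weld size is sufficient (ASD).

E90XX → F_EXX = 90 ksi.
Total weld length L_w = 23 in. Treat welds as unit-width lines.
Polar moment about centroid: J = 2[d³/12 + d(b/2)²] = 2[11.5³/12 + 11.5×3.75²] = 576.9 in³.
Direct shear f_v = P/L_w = 26.3 / 23 = 1.143 kip/in (vertical).
Torsion M = P·e = 26.3 × 8.5 = 223.55 kip·in.
Critical point at (x, y) = (3.75, 5.75) from centroid. f_tx = M·y/J = 2.228 kip/in; f_ty = M·x/J = 1.453 kip/in.
Resultant f_max = √[f_tx² + (f_v + f_ty)²] = √[2.228² + (1.143 + 1.453)²] = 3.421 kip/in.
Capacity per unit length: r_n/Ω = (1/2.0) × 0.6 × 90 × (0.707 × 0.25) = 4.772 kip/in.
3.421 ≤ 4.772 → adequate.

f_max ≈ 3.42 kip/in; adequate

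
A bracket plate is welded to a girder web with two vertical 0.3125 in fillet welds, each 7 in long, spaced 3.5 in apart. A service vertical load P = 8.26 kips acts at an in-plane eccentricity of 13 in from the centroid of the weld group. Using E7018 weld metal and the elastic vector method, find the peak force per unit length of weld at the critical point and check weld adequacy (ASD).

f_max ≈ 4.5 kip/in; adequate

E70XX → F_EXX = 70 ksi.
Total weld length L_w = 14 in. Treat welds as unit-width lines.
Polar moment about centroid: J = 2[d³/12 + d(b/2)²] = 2[7³/12 + 7×1.75²] = 100 in³.
Direct shear f_v = P/L_w = 8.26 / 14 = 0.59 kip/in (vertical).
Torsion M = P·e = 8.26 × 13 = 107.38 kip·in.
Critical point at (x, y) = (1.75, 3.5) from centroid. f_tx = M·y/J = 3.757 kip/in; f_ty = M·x/J = 1.878 kip/in.
Resultant f_max = √[f_tx² + (f_v + f_ty)²] = √[3.757² + (0.59 + 1.878)²] = 4.495 kip/in.
Capacity per unit length: r_n/Ω = (1/2.0) × 0.6 × 70 × (0.707 × 0.3125) = 4.64 kip/in.
4.495 ≤ 4.64 → adequate.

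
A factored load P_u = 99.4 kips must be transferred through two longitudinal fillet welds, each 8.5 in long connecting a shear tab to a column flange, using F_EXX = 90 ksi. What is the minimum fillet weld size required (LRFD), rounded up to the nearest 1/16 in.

Total weld length L = 17 in.
Required throat t_e = P_u / (φ × 0.6 F_EXX × L) = 99.4 / (0.75 × 0.6 × 90 × 17) = 0.1444 in.
Required leg w = t_e / 0.707 = 0.2042 in → use 1/4 in.

w = 1/4 in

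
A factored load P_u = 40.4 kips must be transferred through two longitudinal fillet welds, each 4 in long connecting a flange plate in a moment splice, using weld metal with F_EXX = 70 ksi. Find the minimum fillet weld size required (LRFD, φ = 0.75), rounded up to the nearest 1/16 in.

Total weld length L = 8 in.
Required throat t_e = P_u / (φ × 0.6 F_EXX × L) = 40.4 / (0.75 × 0.6 × 70 × 8) = 0.1603 in.
Required leg w = t_e / 0.707 = 0.2268 in → use 1/4 in.

w = 1/4 in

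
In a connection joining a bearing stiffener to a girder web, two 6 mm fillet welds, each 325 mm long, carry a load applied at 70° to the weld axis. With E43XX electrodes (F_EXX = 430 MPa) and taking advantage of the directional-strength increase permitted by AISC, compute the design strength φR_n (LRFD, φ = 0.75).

t_e = 0.707 × 6 = 4.242 mm; A_we = 4.242 × 650 = 2757 mm².
Directional factor: 1.0 + 0.5 sin^1.5(70°) = 1.455.
F_nw = 0.6 × 430 × 1.455 = 375.5 MPa.
φR_n = 0.75 × 375.5 × 2757 × 10⁻³ = 776.5 kN.

φR_n ≈ 777 kN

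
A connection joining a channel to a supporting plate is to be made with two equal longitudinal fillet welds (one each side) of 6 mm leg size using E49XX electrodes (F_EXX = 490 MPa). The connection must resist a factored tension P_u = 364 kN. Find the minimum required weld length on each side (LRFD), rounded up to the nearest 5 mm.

Throat t_e = 0.707 × 6 = 4.242 mm.
φr_n = 0.75 × 0.6 × 490 × 4.242 × 10⁻³ = 0.9354 kN/mm.
L_req = P_u / φr_n = 364 / 0.9354 = 389.2 mm total.
Per side: 389.2 / 2 = 194.6 mm.
Round up → use L = 195 mm on each side.

L = 195 mm on each side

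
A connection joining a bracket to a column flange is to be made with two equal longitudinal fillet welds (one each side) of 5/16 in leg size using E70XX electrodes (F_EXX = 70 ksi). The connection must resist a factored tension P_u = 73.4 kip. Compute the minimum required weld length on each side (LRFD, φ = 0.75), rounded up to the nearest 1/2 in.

L = 5.5 in on each side

Throat t_e = 0.707 × 0.3125 = 0.2209 in.
φr_n = 0.75 × 0.6 × 70 × 0.2209 = 6.96 kip/in.
L_req = P_u / φr_n = 73.4 / 6.96 = 10.55 in total.
Per side: 10.55 / 2 = 5.273 in.
Round up → use L = 5.5 in on each side.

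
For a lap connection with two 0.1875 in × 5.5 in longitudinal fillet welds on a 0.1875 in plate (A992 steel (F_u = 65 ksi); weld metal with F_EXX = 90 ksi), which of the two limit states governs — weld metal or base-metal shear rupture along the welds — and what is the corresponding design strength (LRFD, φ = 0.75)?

φR_n ≈ 59.1 kips (weld metal governs)

t_e = 0.707 × 0.1875 = 0.1326 in; L = 11 in.
Weld metal: φR_n = 0.75 × 0.6 × 90 × 0.1326 × 11 = 59.06 kips.
Base metal (shear rupture): φR_n = 0.75 × 0.6 × 65 × 0.1875 × 11 = 60.33 kips.
Governing: weld metal.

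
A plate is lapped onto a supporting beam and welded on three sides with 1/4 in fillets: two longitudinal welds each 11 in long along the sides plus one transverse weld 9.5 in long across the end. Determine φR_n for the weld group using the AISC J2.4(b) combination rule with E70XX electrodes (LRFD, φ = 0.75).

φR_n ≈ 183 kips

E70XX → F_EXX = 70 ksi.
t_e = 0.707 × 0.25 = 0.1767 in.
R_nwl = 0.6 × 70 × 0.1767 × 22 = 163.3 kips (longitudinal, 2 welds).
R_nwt = 0.6 × 70 × 0.1767 × 9.5 = 70.52 kips (transverse, base value).
(i) R_nwl + R_nwt = 233.8 kips; (ii) 0.85 R_nwl + 1.5 R_nwt = 244.6 kips.
R_n = max = 244.6 kips [governs: (ii)]; φR_n = 183.5 kips.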